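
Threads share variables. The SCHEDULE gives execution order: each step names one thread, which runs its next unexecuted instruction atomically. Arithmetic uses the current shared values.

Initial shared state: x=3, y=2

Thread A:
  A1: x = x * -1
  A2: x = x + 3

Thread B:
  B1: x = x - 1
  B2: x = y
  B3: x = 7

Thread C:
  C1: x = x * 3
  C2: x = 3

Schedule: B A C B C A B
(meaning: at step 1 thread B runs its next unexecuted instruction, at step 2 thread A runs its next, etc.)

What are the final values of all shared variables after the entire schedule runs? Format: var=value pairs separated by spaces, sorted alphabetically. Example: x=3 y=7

Step 1: thread B executes B1 (x = x - 1). Shared: x=2 y=2. PCs: A@0 B@1 C@0
Step 2: thread A executes A1 (x = x * -1). Shared: x=-2 y=2. PCs: A@1 B@1 C@0
Step 3: thread C executes C1 (x = x * 3). Shared: x=-6 y=2. PCs: A@1 B@1 C@1
Step 4: thread B executes B2 (x = y). Shared: x=2 y=2. PCs: A@1 B@2 C@1
Step 5: thread C executes C2 (x = 3). Shared: x=3 y=2. PCs: A@1 B@2 C@2
Step 6: thread A executes A2 (x = x + 3). Shared: x=6 y=2. PCs: A@2 B@2 C@2
Step 7: thread B executes B3 (x = 7). Shared: x=7 y=2. PCs: A@2 B@3 C@2

Answer: x=7 y=2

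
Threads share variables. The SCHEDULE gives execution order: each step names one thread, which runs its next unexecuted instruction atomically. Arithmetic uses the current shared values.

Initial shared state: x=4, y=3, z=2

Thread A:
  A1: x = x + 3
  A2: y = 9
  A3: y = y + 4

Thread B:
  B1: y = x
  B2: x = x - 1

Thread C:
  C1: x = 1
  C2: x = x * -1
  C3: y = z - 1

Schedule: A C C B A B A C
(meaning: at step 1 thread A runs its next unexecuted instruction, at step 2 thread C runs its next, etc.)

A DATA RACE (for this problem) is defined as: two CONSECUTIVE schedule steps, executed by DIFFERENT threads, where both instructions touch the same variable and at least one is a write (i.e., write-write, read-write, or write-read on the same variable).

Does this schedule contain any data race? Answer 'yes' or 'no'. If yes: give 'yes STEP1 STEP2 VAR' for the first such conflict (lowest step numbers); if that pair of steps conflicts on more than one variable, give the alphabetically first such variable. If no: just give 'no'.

Steps 1,2: A(x = x + 3) vs C(x = 1). RACE on x (W-W).
Steps 2,3: same thread (C). No race.
Steps 3,4: C(x = x * -1) vs B(y = x). RACE on x (W-R).
Steps 4,5: B(y = x) vs A(y = 9). RACE on y (W-W).
Steps 5,6: A(r=-,w=y) vs B(r=x,w=x). No conflict.
Steps 6,7: B(r=x,w=x) vs A(r=y,w=y). No conflict.
Steps 7,8: A(y = y + 4) vs C(y = z - 1). RACE on y (W-W).
First conflict at steps 1,2.

Answer: yes 1 2 x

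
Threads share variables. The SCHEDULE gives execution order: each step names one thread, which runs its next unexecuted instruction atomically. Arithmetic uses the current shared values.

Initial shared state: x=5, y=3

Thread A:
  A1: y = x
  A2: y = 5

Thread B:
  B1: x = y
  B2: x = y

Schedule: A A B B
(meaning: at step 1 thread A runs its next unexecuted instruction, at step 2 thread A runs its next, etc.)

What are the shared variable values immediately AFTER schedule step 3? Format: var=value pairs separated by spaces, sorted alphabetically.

Answer: x=5 y=5

Derivation:
Step 1: thread A executes A1 (y = x). Shared: x=5 y=5. PCs: A@1 B@0
Step 2: thread A executes A2 (y = 5). Shared: x=5 y=5. PCs: A@2 B@0
Step 3: thread B executes B1 (x = y). Shared: x=5 y=5. PCs: A@2 B@1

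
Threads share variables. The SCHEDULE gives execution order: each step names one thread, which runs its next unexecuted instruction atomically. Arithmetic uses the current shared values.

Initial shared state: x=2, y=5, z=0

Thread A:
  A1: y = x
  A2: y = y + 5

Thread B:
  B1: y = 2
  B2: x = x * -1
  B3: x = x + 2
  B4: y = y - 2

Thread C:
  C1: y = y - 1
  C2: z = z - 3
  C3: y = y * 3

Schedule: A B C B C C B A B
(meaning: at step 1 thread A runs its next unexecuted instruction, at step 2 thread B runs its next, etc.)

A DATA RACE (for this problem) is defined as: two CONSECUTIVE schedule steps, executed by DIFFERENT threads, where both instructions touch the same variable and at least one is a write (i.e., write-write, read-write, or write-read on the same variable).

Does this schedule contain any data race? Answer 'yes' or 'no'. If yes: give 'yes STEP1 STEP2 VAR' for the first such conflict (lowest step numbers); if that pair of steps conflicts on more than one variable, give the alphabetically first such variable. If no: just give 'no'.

Answer: yes 1 2 y

Derivation:
Steps 1,2: A(y = x) vs B(y = 2). RACE on y (W-W).
Steps 2,3: B(y = 2) vs C(y = y - 1). RACE on y (W-W).
Steps 3,4: C(r=y,w=y) vs B(r=x,w=x). No conflict.
Steps 4,5: B(r=x,w=x) vs C(r=z,w=z). No conflict.
Steps 5,6: same thread (C). No race.
Steps 6,7: C(r=y,w=y) vs B(r=x,w=x). No conflict.
Steps 7,8: B(r=x,w=x) vs A(r=y,w=y). No conflict.
Steps 8,9: A(y = y + 5) vs B(y = y - 2). RACE on y (W-W).
First conflict at steps 1,2.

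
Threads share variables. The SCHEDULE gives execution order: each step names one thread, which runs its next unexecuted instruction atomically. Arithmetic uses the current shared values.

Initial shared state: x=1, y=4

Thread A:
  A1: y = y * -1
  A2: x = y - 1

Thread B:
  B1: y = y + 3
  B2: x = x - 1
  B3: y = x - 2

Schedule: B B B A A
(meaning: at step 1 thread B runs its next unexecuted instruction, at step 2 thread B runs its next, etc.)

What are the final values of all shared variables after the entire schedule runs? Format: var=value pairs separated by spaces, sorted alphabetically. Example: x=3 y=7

Answer: x=1 y=2

Derivation:
Step 1: thread B executes B1 (y = y + 3). Shared: x=1 y=7. PCs: A@0 B@1
Step 2: thread B executes B2 (x = x - 1). Shared: x=0 y=7. PCs: A@0 B@2
Step 3: thread B executes B3 (y = x - 2). Shared: x=0 y=-2. PCs: A@0 B@3
Step 4: thread A executes A1 (y = y * -1). Shared: x=0 y=2. PCs: A@1 B@3
Step 5: thread A executes A2 (x = y - 1). Shared: x=1 y=2. PCs: A@2 B@3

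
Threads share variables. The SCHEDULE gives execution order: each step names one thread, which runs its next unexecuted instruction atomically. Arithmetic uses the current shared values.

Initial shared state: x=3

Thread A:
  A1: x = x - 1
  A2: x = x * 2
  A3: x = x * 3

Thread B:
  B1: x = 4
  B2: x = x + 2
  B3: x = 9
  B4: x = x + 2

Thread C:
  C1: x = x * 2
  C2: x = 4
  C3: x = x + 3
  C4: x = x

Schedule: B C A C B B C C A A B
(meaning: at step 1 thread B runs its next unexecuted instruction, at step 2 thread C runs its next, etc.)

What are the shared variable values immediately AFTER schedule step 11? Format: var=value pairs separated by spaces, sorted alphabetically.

Step 1: thread B executes B1 (x = 4). Shared: x=4. PCs: A@0 B@1 C@0
Step 2: thread C executes C1 (x = x * 2). Shared: x=8. PCs: A@0 B@1 C@1
Step 3: thread A executes A1 (x = x - 1). Shared: x=7. PCs: A@1 B@1 C@1
Step 4: thread C executes C2 (x = 4). Shared: x=4. PCs: A@1 B@1 C@2
Step 5: thread B executes B2 (x = x + 2). Shared: x=6. PCs: A@1 B@2 C@2
Step 6: thread B executes B3 (x = 9). Shared: x=9. PCs: A@1 B@3 C@2
Step 7: thread C executes C3 (x = x + 3). Shared: x=12. PCs: A@1 B@3 C@3
Step 8: thread C executes C4 (x = x). Shared: x=12. PCs: A@1 B@3 C@4
Step 9: thread A executes A2 (x = x * 2). Shared: x=24. PCs: A@2 B@3 C@4
Step 10: thread A executes A3 (x = x * 3). Shared: x=72. PCs: A@3 B@3 C@4
Step 11: thread B executes B4 (x = x + 2). Shared: x=74. PCs: A@3 B@4 C@4

Answer: x=74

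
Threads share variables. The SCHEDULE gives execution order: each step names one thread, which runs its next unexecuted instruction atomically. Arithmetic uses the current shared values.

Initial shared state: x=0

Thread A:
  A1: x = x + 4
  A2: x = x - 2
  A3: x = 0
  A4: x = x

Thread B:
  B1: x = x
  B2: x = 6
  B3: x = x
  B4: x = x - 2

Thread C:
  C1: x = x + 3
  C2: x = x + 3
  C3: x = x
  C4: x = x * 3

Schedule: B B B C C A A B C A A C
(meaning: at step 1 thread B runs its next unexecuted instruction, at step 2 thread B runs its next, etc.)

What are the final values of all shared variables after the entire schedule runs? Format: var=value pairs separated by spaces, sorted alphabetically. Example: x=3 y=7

Step 1: thread B executes B1 (x = x). Shared: x=0. PCs: A@0 B@1 C@0
Step 2: thread B executes B2 (x = 6). Shared: x=6. PCs: A@0 B@2 C@0
Step 3: thread B executes B3 (x = x). Shared: x=6. PCs: A@0 B@3 C@0
Step 4: thread C executes C1 (x = x + 3). Shared: x=9. PCs: A@0 B@3 C@1
Step 5: thread C executes C2 (x = x + 3). Shared: x=12. PCs: A@0 B@3 C@2
Step 6: thread A executes A1 (x = x + 4). Shared: x=16. PCs: A@1 B@3 C@2
Step 7: thread A executes A2 (x = x - 2). Shared: x=14. PCs: A@2 B@3 C@2
Step 8: thread B executes B4 (x = x - 2). Shared: x=12. PCs: A@2 B@4 C@2
Step 9: thread C executes C3 (x = x). Shared: x=12. PCs: A@2 B@4 C@3
Step 10: thread A executes A3 (x = 0). Shared: x=0. PCs: A@3 B@4 C@3
Step 11: thread A executes A4 (x = x). Shared: x=0. PCs: A@4 B@4 C@3
Step 12: thread C executes C4 (x = x * 3). Shared: x=0. PCs: A@4 B@4 C@4

Answer: x=0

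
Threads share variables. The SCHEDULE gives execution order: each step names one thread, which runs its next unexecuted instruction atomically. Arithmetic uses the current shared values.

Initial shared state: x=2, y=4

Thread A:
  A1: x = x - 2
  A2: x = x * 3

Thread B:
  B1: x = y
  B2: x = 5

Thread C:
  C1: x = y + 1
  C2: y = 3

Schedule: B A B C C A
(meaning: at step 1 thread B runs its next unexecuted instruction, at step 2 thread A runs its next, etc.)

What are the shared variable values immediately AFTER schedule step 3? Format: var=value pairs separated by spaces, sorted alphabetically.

Step 1: thread B executes B1 (x = y). Shared: x=4 y=4. PCs: A@0 B@1 C@0
Step 2: thread A executes A1 (x = x - 2). Shared: x=2 y=4. PCs: A@1 B@1 C@0
Step 3: thread B executes B2 (x = 5). Shared: x=5 y=4. PCs: A@1 B@2 C@0

Answer: x=5 y=4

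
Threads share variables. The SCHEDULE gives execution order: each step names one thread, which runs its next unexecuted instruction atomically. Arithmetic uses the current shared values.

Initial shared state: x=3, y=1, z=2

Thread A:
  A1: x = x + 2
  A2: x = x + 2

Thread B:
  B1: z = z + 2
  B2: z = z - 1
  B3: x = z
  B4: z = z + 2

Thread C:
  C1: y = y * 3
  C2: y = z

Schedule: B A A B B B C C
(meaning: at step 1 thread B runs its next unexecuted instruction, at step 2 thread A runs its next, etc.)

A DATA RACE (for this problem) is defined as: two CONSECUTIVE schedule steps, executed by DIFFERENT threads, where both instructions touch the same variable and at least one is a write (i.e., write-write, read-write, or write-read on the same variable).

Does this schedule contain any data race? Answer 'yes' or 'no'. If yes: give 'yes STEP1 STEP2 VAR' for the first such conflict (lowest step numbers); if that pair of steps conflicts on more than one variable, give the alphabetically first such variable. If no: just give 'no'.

Answer: no

Derivation:
Steps 1,2: B(r=z,w=z) vs A(r=x,w=x). No conflict.
Steps 2,3: same thread (A). No race.
Steps 3,4: A(r=x,w=x) vs B(r=z,w=z). No conflict.
Steps 4,5: same thread (B). No race.
Steps 5,6: same thread (B). No race.
Steps 6,7: B(r=z,w=z) vs C(r=y,w=y). No conflict.
Steps 7,8: same thread (C). No race.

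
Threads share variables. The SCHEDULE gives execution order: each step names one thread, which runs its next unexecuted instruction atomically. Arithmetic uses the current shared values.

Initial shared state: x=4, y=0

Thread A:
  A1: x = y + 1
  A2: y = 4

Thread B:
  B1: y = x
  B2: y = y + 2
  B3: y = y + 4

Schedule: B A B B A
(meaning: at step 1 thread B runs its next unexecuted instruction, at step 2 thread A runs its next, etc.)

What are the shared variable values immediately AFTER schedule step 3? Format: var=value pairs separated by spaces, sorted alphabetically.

Answer: x=5 y=6

Derivation:
Step 1: thread B executes B1 (y = x). Shared: x=4 y=4. PCs: A@0 B@1
Step 2: thread A executes A1 (x = y + 1). Shared: x=5 y=4. PCs: A@1 B@1
Step 3: thread B executes B2 (y = y + 2). Shared: x=5 y=6. PCs: A@1 B@2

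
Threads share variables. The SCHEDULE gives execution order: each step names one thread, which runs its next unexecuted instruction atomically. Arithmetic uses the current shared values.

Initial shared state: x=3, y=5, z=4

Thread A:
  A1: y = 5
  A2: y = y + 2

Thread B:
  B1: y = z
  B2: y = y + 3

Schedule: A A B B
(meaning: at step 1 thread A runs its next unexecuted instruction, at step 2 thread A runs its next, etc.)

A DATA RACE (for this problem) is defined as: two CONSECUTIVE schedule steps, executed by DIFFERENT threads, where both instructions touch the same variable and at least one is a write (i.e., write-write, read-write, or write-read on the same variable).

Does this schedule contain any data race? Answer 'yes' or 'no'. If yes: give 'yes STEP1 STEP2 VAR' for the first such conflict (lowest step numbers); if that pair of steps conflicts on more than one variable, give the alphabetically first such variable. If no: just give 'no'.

Steps 1,2: same thread (A). No race.
Steps 2,3: A(y = y + 2) vs B(y = z). RACE on y (W-W).
Steps 3,4: same thread (B). No race.
First conflict at steps 2,3.

Answer: yes 2 3 y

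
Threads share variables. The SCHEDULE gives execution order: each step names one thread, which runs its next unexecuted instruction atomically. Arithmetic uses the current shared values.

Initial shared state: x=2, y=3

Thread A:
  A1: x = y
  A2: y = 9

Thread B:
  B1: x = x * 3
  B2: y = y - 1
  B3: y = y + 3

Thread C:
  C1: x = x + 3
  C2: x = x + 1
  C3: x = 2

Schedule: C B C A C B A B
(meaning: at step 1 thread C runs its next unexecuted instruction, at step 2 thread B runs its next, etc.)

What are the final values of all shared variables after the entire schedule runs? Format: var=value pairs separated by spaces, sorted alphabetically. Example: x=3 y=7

Step 1: thread C executes C1 (x = x + 3). Shared: x=5 y=3. PCs: A@0 B@0 C@1
Step 2: thread B executes B1 (x = x * 3). Shared: x=15 y=3. PCs: A@0 B@1 C@1
Step 3: thread C executes C2 (x = x + 1). Shared: x=16 y=3. PCs: A@0 B@1 C@2
Step 4: thread A executes A1 (x = y). Shared: x=3 y=3. PCs: A@1 B@1 C@2
Step 5: thread C executes C3 (x = 2). Shared: x=2 y=3. PCs: A@1 B@1 C@3
Step 6: thread B executes B2 (y = y - 1). Shared: x=2 y=2. PCs: A@1 B@2 C@3
Step 7: thread A executes A2 (y = 9). Shared: x=2 y=9. PCs: A@2 B@2 C@3
Step 8: thread B executes B3 (y = y + 3). Shared: x=2 y=12. PCs: A@2 B@3 C@3

Answer: x=2 y=12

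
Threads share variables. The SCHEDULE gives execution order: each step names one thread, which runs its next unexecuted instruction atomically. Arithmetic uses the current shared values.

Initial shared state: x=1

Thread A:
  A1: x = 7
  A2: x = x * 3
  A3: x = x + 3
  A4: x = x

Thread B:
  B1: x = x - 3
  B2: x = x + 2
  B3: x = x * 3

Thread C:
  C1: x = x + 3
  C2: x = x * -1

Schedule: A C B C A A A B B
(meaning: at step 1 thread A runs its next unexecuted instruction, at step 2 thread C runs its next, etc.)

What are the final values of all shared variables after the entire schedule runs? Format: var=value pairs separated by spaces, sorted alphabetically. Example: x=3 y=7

Step 1: thread A executes A1 (x = 7). Shared: x=7. PCs: A@1 B@0 C@0
Step 2: thread C executes C1 (x = x + 3). Shared: x=10. PCs: A@1 B@0 C@1
Step 3: thread B executes B1 (x = x - 3). Shared: x=7. PCs: A@1 B@1 C@1
Step 4: thread C executes C2 (x = x * -1). Shared: x=-7. PCs: A@1 B@1 C@2
Step 5: thread A executes A2 (x = x * 3). Shared: x=-21. PCs: A@2 B@1 C@2
Step 6: thread A executes A3 (x = x + 3). Shared: x=-18. PCs: A@3 B@1 C@2
Step 7: thread A executes A4 (x = x). Shared: x=-18. PCs: A@4 B@1 C@2
Step 8: thread B executes B2 (x = x + 2). Shared: x=-16. PCs: A@4 B@2 C@2
Step 9: thread B executes B3 (x = x * 3). Shared: x=-48. PCs: A@4 B@3 C@2

Answer: x=-48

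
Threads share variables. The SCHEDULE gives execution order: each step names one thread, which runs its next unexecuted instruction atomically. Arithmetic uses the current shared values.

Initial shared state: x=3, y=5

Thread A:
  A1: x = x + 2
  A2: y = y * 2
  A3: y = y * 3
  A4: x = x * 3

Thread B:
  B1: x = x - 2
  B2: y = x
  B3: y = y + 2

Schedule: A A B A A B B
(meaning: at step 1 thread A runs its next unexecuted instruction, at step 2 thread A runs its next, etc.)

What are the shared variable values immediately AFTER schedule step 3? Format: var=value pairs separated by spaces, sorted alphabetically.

Answer: x=3 y=10

Derivation:
Step 1: thread A executes A1 (x = x + 2). Shared: x=5 y=5. PCs: A@1 B@0
Step 2: thread A executes A2 (y = y * 2). Shared: x=5 y=10. PCs: A@2 B@0
Step 3: thread B executes B1 (x = x - 2). Shared: x=3 y=10. PCs: A@2 B@1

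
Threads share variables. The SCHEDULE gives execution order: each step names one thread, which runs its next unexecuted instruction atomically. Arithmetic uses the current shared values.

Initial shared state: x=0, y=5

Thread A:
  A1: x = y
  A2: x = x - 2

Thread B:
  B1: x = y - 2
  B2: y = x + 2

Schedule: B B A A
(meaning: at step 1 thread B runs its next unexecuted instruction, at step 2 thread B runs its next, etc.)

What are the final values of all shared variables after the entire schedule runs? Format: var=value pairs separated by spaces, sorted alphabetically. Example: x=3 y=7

Step 1: thread B executes B1 (x = y - 2). Shared: x=3 y=5. PCs: A@0 B@1
Step 2: thread B executes B2 (y = x + 2). Shared: x=3 y=5. PCs: A@0 B@2
Step 3: thread A executes A1 (x = y). Shared: x=5 y=5. PCs: A@1 B@2
Step 4: thread A executes A2 (x = x - 2). Shared: x=3 y=5. PCs: A@2 B@2

Answer: x=3 y=5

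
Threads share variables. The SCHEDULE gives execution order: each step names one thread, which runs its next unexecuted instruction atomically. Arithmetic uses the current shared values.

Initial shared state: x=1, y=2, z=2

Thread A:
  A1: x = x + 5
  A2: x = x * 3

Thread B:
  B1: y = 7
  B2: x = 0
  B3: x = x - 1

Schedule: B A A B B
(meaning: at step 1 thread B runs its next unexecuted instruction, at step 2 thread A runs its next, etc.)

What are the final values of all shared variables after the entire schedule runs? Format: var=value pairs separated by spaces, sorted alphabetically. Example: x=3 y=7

Answer: x=-1 y=7 z=2

Derivation:
Step 1: thread B executes B1 (y = 7). Shared: x=1 y=7 z=2. PCs: A@0 B@1
Step 2: thread A executes A1 (x = x + 5). Shared: x=6 y=7 z=2. PCs: A@1 B@1
Step 3: thread A executes A2 (x = x * 3). Shared: x=18 y=7 z=2. PCs: A@2 B@1
Step 4: thread B executes B2 (x = 0). Shared: x=0 y=7 z=2. PCs: A@2 B@2
Step 5: thread B executes B3 (x = x - 1). Shared: x=-1 y=7 z=2. PCs: A@2 B@3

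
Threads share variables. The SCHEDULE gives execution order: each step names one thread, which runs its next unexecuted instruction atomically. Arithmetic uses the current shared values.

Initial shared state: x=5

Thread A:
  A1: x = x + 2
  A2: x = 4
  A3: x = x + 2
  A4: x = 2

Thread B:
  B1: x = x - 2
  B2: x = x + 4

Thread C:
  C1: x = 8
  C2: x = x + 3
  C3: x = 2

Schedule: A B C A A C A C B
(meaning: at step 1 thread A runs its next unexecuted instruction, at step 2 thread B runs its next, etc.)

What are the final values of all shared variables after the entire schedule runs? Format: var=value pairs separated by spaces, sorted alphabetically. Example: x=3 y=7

Answer: x=6

Derivation:
Step 1: thread A executes A1 (x = x + 2). Shared: x=7. PCs: A@1 B@0 C@0
Step 2: thread B executes B1 (x = x - 2). Shared: x=5. PCs: A@1 B@1 C@0
Step 3: thread C executes C1 (x = 8). Shared: x=8. PCs: A@1 B@1 C@1
Step 4: thread A executes A2 (x = 4). Shared: x=4. PCs: A@2 B@1 C@1
Step 5: thread A executes A3 (x = x + 2). Shared: x=6. PCs: A@3 B@1 C@1
Step 6: thread C executes C2 (x = x + 3). Shared: x=9. PCs: A@3 B@1 C@2
Step 7: thread A executes A4 (x = 2). Shared: x=2. PCs: A@4 B@1 C@2
Step 8: thread C executes C3 (x = 2). Shared: x=2. PCs: A@4 B@1 C@3
Step 9: thread B executes B2 (x = x + 4). Shared: x=6. PCs: A@4 B@2 C@3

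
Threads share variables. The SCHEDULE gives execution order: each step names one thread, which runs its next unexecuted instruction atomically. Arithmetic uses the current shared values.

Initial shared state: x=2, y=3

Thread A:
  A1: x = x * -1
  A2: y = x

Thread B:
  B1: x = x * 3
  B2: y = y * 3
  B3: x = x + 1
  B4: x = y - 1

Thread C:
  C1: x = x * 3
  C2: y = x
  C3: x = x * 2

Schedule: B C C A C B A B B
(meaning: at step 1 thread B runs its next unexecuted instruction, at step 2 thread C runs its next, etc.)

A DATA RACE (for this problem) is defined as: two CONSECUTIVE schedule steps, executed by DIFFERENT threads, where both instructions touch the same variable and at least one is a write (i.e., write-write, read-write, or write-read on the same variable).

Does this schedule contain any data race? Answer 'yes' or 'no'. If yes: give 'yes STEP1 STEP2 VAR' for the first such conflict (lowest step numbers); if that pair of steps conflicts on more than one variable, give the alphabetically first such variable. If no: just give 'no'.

Steps 1,2: B(x = x * 3) vs C(x = x * 3). RACE on x (W-W).
Steps 2,3: same thread (C). No race.
Steps 3,4: C(y = x) vs A(x = x * -1). RACE on x (R-W).
Steps 4,5: A(x = x * -1) vs C(x = x * 2). RACE on x (W-W).
Steps 5,6: C(r=x,w=x) vs B(r=y,w=y). No conflict.
Steps 6,7: B(y = y * 3) vs A(y = x). RACE on y (W-W).
Steps 7,8: A(y = x) vs B(x = x + 1). RACE on x (R-W).
Steps 8,9: same thread (B). No race.
First conflict at steps 1,2.

Answer: yes 1 2 x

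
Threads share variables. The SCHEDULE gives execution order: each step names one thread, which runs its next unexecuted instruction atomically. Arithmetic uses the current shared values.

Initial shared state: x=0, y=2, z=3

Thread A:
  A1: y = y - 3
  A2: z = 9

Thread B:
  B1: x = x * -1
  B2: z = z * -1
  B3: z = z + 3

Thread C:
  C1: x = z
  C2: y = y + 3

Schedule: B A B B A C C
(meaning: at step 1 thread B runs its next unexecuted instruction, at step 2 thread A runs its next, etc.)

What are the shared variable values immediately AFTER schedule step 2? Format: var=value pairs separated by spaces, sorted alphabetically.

Step 1: thread B executes B1 (x = x * -1). Shared: x=0 y=2 z=3. PCs: A@0 B@1 C@0
Step 2: thread A executes A1 (y = y - 3). Shared: x=0 y=-1 z=3. PCs: A@1 B@1 C@0

Answer: x=0 y=-1 z=3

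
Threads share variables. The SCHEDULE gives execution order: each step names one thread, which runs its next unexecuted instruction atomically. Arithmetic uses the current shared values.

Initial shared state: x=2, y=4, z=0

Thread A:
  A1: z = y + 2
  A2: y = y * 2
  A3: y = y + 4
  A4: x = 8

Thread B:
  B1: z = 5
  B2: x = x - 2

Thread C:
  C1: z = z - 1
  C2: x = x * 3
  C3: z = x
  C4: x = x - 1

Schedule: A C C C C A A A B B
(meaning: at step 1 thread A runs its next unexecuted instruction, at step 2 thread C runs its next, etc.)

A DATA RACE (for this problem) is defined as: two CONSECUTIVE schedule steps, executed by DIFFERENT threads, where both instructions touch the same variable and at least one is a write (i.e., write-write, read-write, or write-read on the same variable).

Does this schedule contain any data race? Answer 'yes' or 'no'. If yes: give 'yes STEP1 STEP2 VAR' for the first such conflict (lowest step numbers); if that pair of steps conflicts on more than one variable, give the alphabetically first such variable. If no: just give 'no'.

Answer: yes 1 2 z

Derivation:
Steps 1,2: A(z = y + 2) vs C(z = z - 1). RACE on z (W-W).
Steps 2,3: same thread (C). No race.
Steps 3,4: same thread (C). No race.
Steps 4,5: same thread (C). No race.
Steps 5,6: C(r=x,w=x) vs A(r=y,w=y). No conflict.
Steps 6,7: same thread (A). No race.
Steps 7,8: same thread (A). No race.
Steps 8,9: A(r=-,w=x) vs B(r=-,w=z). No conflict.
Steps 9,10: same thread (B). No race.
First conflict at steps 1,2.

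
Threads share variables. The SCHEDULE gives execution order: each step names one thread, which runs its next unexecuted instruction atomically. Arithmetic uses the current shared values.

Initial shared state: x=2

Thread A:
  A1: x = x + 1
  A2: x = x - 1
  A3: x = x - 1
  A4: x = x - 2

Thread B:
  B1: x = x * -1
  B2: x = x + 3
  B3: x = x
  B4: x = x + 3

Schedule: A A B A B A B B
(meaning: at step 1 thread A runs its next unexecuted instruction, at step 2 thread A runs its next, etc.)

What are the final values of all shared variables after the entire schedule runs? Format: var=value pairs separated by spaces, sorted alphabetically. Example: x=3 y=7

Step 1: thread A executes A1 (x = x + 1). Shared: x=3. PCs: A@1 B@0
Step 2: thread A executes A2 (x = x - 1). Shared: x=2. PCs: A@2 B@0
Step 3: thread B executes B1 (x = x * -1). Shared: x=-2. PCs: A@2 B@1
Step 4: thread A executes A3 (x = x - 1). Shared: x=-3. PCs: A@3 B@1
Step 5: thread B executes B2 (x = x + 3). Shared: x=0. PCs: A@3 B@2
Step 6: thread A executes A4 (x = x - 2). Shared: x=-2. PCs: A@4 B@2
Step 7: thread B executes B3 (x = x). Shared: x=-2. PCs: A@4 B@3
Step 8: thread B executes B4 (x = x + 3). Shared: x=1. PCs: A@4 B@4

Answer: x=1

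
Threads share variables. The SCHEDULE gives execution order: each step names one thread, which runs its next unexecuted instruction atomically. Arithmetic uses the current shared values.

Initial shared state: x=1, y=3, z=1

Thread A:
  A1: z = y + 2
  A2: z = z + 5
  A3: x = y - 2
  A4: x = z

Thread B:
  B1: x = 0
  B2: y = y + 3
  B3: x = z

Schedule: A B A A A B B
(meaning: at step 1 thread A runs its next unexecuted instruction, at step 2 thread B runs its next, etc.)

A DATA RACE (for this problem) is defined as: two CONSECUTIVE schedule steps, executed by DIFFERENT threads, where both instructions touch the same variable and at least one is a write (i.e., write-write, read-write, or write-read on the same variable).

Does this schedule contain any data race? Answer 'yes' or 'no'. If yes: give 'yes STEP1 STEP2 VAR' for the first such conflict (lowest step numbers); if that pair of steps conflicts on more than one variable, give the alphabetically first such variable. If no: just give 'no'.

Steps 1,2: A(r=y,w=z) vs B(r=-,w=x). No conflict.
Steps 2,3: B(r=-,w=x) vs A(r=z,w=z). No conflict.
Steps 3,4: same thread (A). No race.
Steps 4,5: same thread (A). No race.
Steps 5,6: A(r=z,w=x) vs B(r=y,w=y). No conflict.
Steps 6,7: same thread (B). No race.

Answer: no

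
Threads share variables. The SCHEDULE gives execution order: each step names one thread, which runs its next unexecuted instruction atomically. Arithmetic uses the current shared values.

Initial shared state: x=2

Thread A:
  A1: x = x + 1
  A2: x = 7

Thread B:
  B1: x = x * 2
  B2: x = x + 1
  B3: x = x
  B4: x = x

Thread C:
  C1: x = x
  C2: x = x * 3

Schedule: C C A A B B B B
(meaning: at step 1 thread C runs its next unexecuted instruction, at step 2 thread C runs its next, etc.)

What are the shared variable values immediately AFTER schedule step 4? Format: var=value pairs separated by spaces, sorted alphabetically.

Step 1: thread C executes C1 (x = x). Shared: x=2. PCs: A@0 B@0 C@1
Step 2: thread C executes C2 (x = x * 3). Shared: x=6. PCs: A@0 B@0 C@2
Step 3: thread A executes A1 (x = x + 1). Shared: x=7. PCs: A@1 B@0 C@2
Step 4: thread A executes A2 (x = 7). Shared: x=7. PCs: A@2 B@0 C@2

Answer: x=7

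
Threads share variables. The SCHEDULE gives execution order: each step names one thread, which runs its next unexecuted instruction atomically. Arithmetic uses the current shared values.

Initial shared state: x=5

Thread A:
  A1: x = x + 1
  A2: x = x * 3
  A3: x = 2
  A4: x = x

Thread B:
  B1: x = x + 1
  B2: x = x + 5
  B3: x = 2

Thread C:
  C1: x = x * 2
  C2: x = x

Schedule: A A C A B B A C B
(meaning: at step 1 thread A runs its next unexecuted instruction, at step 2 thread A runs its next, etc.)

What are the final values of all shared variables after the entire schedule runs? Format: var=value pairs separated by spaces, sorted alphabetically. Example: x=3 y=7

Step 1: thread A executes A1 (x = x + 1). Shared: x=6. PCs: A@1 B@0 C@0
Step 2: thread A executes A2 (x = x * 3). Shared: x=18. PCs: A@2 B@0 C@0
Step 3: thread C executes C1 (x = x * 2). Shared: x=36. PCs: A@2 B@0 C@1
Step 4: thread A executes A3 (x = 2). Shared: x=2. PCs: A@3 B@0 C@1
Step 5: thread B executes B1 (x = x + 1). Shared: x=3. PCs: A@3 B@1 C@1
Step 6: thread B executes B2 (x = x + 5). Shared: x=8. PCs: A@3 B@2 C@1
Step 7: thread A executes A4 (x = x). Shared: x=8. PCs: A@4 B@2 C@1
Step 8: thread C executes C2 (x = x). Shared: x=8. PCs: A@4 B@2 C@2
Step 9: thread B executes B3 (x = 2). Shared: x=2. PCs: A@4 B@3 C@2

Answer: x=2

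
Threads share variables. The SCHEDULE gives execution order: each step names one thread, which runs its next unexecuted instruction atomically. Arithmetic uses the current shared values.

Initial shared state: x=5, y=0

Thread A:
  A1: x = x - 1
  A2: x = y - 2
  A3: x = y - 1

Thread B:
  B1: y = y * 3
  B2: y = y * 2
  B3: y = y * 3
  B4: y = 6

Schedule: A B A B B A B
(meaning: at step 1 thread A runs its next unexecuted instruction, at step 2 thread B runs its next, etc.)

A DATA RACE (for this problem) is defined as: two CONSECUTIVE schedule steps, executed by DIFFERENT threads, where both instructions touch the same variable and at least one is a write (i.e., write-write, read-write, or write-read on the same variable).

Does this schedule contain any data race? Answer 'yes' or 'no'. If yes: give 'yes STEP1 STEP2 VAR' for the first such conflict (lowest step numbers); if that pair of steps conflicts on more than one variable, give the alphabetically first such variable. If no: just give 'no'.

Steps 1,2: A(r=x,w=x) vs B(r=y,w=y). No conflict.
Steps 2,3: B(y = y * 3) vs A(x = y - 2). RACE on y (W-R).
Steps 3,4: A(x = y - 2) vs B(y = y * 2). RACE on y (R-W).
Steps 4,5: same thread (B). No race.
Steps 5,6: B(y = y * 3) vs A(x = y - 1). RACE on y (W-R).
Steps 6,7: A(x = y - 1) vs B(y = 6). RACE on y (R-W).
First conflict at steps 2,3.

Answer: yes 2 3 y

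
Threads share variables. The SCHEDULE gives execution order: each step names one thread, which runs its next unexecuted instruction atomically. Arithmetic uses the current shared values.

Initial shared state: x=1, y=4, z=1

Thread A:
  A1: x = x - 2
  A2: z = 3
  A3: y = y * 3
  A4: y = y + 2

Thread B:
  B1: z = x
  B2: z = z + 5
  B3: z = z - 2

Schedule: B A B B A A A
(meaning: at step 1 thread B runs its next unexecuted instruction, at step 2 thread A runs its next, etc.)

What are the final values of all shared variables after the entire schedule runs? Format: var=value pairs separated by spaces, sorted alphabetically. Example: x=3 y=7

Answer: x=-1 y=14 z=3

Derivation:
Step 1: thread B executes B1 (z = x). Shared: x=1 y=4 z=1. PCs: A@0 B@1
Step 2: thread A executes A1 (x = x - 2). Shared: x=-1 y=4 z=1. PCs: A@1 B@1
Step 3: thread B executes B2 (z = z + 5). Shared: x=-1 y=4 z=6. PCs: A@1 B@2
Step 4: thread B executes B3 (z = z - 2). Shared: x=-1 y=4 z=4. PCs: A@1 B@3
Step 5: thread A executes A2 (z = 3). Shared: x=-1 y=4 z=3. PCs: A@2 B@3
Step 6: thread A executes A3 (y = y * 3). Shared: x=-1 y=12 z=3. PCs: A@3 B@3
Step 7: thread A executes A4 (y = y + 2). Shared: x=-1 y=14 z=3. PCs: A@4 B@3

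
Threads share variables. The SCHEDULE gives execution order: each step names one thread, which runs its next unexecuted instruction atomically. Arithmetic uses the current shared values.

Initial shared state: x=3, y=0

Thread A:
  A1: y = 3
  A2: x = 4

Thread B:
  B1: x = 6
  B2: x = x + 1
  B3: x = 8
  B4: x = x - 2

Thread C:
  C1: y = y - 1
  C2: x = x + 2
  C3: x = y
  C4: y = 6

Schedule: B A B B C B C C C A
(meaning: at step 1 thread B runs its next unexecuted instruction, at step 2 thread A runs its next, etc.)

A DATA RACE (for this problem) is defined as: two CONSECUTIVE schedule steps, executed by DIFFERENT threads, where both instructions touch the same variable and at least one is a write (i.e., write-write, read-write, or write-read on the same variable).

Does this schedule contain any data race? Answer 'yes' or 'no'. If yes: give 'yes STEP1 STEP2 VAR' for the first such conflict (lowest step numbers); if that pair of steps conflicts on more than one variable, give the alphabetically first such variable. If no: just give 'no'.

Steps 1,2: B(r=-,w=x) vs A(r=-,w=y). No conflict.
Steps 2,3: A(r=-,w=y) vs B(r=x,w=x). No conflict.
Steps 3,4: same thread (B). No race.
Steps 4,5: B(r=-,w=x) vs C(r=y,w=y). No conflict.
Steps 5,6: C(r=y,w=y) vs B(r=x,w=x). No conflict.
Steps 6,7: B(x = x - 2) vs C(x = x + 2). RACE on x (W-W).
Steps 7,8: same thread (C). No race.
Steps 8,9: same thread (C). No race.
Steps 9,10: C(r=-,w=y) vs A(r=-,w=x). No conflict.
First conflict at steps 6,7.

Answer: yes 6 7 x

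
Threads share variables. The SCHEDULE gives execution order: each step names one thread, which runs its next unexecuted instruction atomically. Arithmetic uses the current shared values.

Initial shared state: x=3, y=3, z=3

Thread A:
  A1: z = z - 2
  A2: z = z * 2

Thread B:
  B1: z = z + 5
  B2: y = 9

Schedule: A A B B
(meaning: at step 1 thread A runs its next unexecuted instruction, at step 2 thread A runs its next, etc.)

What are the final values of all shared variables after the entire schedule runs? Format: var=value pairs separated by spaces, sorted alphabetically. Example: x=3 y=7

Answer: x=3 y=9 z=7

Derivation:
Step 1: thread A executes A1 (z = z - 2). Shared: x=3 y=3 z=1. PCs: A@1 B@0
Step 2: thread A executes A2 (z = z * 2). Shared: x=3 y=3 z=2. PCs: A@2 B@0
Step 3: thread B executes B1 (z = z + 5). Shared: x=3 y=3 z=7. PCs: A@2 B@1
Step 4: thread B executes B2 (y = 9). Shared: x=3 y=9 z=7. PCs: A@2 B@2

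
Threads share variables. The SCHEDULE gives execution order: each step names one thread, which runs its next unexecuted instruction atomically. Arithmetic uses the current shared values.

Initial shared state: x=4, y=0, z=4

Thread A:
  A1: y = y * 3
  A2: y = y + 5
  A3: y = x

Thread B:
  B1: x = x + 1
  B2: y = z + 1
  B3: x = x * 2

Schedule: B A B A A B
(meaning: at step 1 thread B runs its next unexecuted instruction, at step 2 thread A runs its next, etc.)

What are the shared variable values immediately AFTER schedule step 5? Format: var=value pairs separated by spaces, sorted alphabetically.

Step 1: thread B executes B1 (x = x + 1). Shared: x=5 y=0 z=4. PCs: A@0 B@1
Step 2: thread A executes A1 (y = y * 3). Shared: x=5 y=0 z=4. PCs: A@1 B@1
Step 3: thread B executes B2 (y = z + 1). Shared: x=5 y=5 z=4. PCs: A@1 B@2
Step 4: thread A executes A2 (y = y + 5). Shared: x=5 y=10 z=4. PCs: A@2 B@2
Step 5: thread A executes A3 (y = x). Shared: x=5 y=5 z=4. PCs: A@3 B@2

Answer: x=5 y=5 z=4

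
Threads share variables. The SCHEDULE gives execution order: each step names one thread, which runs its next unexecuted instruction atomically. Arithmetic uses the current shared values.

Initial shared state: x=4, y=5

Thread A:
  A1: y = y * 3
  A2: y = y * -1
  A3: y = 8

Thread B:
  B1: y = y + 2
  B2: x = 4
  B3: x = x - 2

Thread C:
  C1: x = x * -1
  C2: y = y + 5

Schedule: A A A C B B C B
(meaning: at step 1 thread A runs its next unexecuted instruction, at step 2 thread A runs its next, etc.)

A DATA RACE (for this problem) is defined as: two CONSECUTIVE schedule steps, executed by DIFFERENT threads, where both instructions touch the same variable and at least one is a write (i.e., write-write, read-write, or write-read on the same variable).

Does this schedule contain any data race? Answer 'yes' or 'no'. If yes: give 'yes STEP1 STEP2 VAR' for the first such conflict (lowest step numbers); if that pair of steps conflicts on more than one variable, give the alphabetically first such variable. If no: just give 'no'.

Steps 1,2: same thread (A). No race.
Steps 2,3: same thread (A). No race.
Steps 3,4: A(r=-,w=y) vs C(r=x,w=x). No conflict.
Steps 4,5: C(r=x,w=x) vs B(r=y,w=y). No conflict.
Steps 5,6: same thread (B). No race.
Steps 6,7: B(r=-,w=x) vs C(r=y,w=y). No conflict.
Steps 7,8: C(r=y,w=y) vs B(r=x,w=x). No conflict.

Answer: no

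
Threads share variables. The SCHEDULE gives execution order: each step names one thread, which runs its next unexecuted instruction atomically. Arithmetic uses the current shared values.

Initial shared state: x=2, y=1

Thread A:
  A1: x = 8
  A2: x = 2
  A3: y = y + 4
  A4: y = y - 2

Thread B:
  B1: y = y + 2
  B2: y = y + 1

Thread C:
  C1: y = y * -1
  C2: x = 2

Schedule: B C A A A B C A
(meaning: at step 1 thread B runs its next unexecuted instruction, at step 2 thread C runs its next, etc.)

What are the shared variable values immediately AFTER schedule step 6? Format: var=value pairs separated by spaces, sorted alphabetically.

Step 1: thread B executes B1 (y = y + 2). Shared: x=2 y=3. PCs: A@0 B@1 C@0
Step 2: thread C executes C1 (y = y * -1). Shared: x=2 y=-3. PCs: A@0 B@1 C@1
Step 3: thread A executes A1 (x = 8). Shared: x=8 y=-3. PCs: A@1 B@1 C@1
Step 4: thread A executes A2 (x = 2). Shared: x=2 y=-3. PCs: A@2 B@1 C@1
Step 5: thread A executes A3 (y = y + 4). Shared: x=2 y=1. PCs: A@3 B@1 C@1
Step 6: thread B executes B2 (y = y + 1). Shared: x=2 y=2. PCs: A@3 B@2 C@1

Answer: x=2 y=2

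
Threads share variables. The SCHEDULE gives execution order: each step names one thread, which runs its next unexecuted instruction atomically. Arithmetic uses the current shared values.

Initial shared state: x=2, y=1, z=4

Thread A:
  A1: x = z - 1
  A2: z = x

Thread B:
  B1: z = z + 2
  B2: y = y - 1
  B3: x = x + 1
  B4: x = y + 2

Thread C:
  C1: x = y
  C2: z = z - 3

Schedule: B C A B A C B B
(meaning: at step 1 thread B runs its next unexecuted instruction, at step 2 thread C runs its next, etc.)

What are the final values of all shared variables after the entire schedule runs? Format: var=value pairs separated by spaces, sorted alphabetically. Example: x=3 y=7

Answer: x=2 y=0 z=2

Derivation:
Step 1: thread B executes B1 (z = z + 2). Shared: x=2 y=1 z=6. PCs: A@0 B@1 C@0
Step 2: thread C executes C1 (x = y). Shared: x=1 y=1 z=6. PCs: A@0 B@1 C@1
Step 3: thread A executes A1 (x = z - 1). Shared: x=5 y=1 z=6. PCs: A@1 B@1 C@1
Step 4: thread B executes B2 (y = y - 1). Shared: x=5 y=0 z=6. PCs: A@1 B@2 C@1
Step 5: thread A executes A2 (z = x). Shared: x=5 y=0 z=5. PCs: A@2 B@2 C@1
Step 6: thread C executes C2 (z = z - 3). Shared: x=5 y=0 z=2. PCs: A@2 B@2 C@2
Step 7: thread B executes B3 (x = x + 1). Shared: x=6 y=0 z=2. PCs: A@2 B@3 C@2
Step 8: thread B executes B4 (x = y + 2). Shared: x=2 y=0 z=2. PCs: A@2 B@4 C@2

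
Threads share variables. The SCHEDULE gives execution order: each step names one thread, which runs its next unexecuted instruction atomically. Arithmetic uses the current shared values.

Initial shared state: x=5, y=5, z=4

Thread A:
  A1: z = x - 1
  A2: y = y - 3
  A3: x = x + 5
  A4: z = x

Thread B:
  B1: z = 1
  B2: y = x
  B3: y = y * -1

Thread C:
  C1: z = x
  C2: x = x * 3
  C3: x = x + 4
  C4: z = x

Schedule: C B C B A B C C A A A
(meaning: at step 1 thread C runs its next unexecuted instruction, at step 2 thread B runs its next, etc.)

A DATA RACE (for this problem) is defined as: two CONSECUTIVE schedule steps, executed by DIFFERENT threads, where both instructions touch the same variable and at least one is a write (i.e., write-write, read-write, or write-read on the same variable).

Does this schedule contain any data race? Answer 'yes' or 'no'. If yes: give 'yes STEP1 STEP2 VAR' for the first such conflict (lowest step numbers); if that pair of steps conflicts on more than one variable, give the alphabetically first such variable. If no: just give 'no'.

Steps 1,2: C(z = x) vs B(z = 1). RACE on z (W-W).
Steps 2,3: B(r=-,w=z) vs C(r=x,w=x). No conflict.
Steps 3,4: C(x = x * 3) vs B(y = x). RACE on x (W-R).
Steps 4,5: B(r=x,w=y) vs A(r=x,w=z). No conflict.
Steps 5,6: A(r=x,w=z) vs B(r=y,w=y). No conflict.
Steps 6,7: B(r=y,w=y) vs C(r=x,w=x). No conflict.
Steps 7,8: same thread (C). No race.
Steps 8,9: C(r=x,w=z) vs A(r=y,w=y). No conflict.
Steps 9,10: same thread (A). No race.
Steps 10,11: same thread (A). No race.
First conflict at steps 1,2.

Answer: yes 1 2 z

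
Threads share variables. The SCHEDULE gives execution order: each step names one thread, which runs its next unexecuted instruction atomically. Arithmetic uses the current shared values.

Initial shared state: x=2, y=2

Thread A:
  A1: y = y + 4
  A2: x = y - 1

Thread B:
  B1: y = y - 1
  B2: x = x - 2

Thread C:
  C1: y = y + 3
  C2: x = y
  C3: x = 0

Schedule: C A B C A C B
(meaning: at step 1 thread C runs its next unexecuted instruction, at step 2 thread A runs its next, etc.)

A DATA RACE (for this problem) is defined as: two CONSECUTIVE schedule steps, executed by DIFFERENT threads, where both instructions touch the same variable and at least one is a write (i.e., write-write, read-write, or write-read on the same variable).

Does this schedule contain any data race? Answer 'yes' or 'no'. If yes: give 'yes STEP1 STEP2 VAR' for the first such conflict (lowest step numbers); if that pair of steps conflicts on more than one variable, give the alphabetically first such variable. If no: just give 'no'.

Answer: yes 1 2 y

Derivation:
Steps 1,2: C(y = y + 3) vs A(y = y + 4). RACE on y (W-W).
Steps 2,3: A(y = y + 4) vs B(y = y - 1). RACE on y (W-W).
Steps 3,4: B(y = y - 1) vs C(x = y). RACE on y (W-R).
Steps 4,5: C(x = y) vs A(x = y - 1). RACE on x (W-W).
Steps 5,6: A(x = y - 1) vs C(x = 0). RACE on x (W-W).
Steps 6,7: C(x = 0) vs B(x = x - 2). RACE on x (W-W).
First conflict at steps 1,2.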